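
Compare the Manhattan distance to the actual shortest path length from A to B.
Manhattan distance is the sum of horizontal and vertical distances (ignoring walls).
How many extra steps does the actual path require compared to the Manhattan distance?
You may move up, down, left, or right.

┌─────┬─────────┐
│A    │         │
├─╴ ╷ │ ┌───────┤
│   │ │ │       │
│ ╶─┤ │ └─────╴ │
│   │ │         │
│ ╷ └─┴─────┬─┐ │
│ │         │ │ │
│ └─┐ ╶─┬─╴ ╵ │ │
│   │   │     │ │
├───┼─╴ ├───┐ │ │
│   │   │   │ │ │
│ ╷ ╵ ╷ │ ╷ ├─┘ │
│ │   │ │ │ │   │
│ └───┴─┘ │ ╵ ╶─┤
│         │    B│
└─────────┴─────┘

Manhattan distance: |7 - 0| + |7 - 0| = 14
Actual path length: 28
Extra steps: 28 - 14 = 14

Solution:

┌─────┬─────────┐
│A ↓  │         │
├─╴ ╷ │ ┌───────┤
│↓ ↲│ │ │       │
│ ╶─┤ │ └─────╴ │
│↳ ↓│ │         │
│ ╷ └─┴─────┬─┐ │
│ │↳ ↓      │ │ │
│ └─┐ ╶─┬─╴ ╵ │ │
│   │↳ ↓│     │ │
├───┼─╴ ├───┐ │ │
│↓ ↰│↓ ↲│↱ ↓│ │ │
│ ╷ ╵ ╷ │ ╷ ├─┘ │
│↓│↑ ↲│ │↑│↓│   │
│ └───┴─┘ │ ╵ ╶─┤
│↳ → → → ↑│↳ → B│
└─────────┴─────┘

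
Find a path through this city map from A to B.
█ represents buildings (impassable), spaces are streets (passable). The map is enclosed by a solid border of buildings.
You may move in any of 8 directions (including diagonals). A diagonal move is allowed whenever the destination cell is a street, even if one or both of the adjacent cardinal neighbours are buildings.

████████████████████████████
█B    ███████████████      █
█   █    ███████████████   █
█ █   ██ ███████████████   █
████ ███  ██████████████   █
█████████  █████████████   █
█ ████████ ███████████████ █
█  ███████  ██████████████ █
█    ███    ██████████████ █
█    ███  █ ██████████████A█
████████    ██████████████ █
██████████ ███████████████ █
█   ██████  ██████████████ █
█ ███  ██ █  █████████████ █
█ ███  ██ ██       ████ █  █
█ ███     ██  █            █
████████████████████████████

Finding the shortest path from A to B:
Movement: 8-directional
Path length: 35 steps
Directions: down → down → down → down → down-left → down-left → left → left → left → left → left → left → left → left → left → up-left → left → up-left → up-left → up-left → up → up-left → up → up-right → up → up → up-left → up-left → up-left → left → left → up-left → left → left → left

Solution:

████████████████████████████
█B←←← ███████████████      █
█   █↖←← ███████████████   █
█ █   ██↖███████████████   █
████ ███ ↖██████████████   █
█████████ ↖█████████████   █
█ ████████↑███████████████ █
█  ███████↑ ██████████████ █
█    ███ ↗  ██████████████ █
█    ███ ↑█ ██████████████A█
████████  ↖ ██████████████↓█
██████████↑███████████████↓█
█   ██████ ↖██████████████↓█
█ ███  ██ █ ↖█████████████↙█
█ ███  ██ ██ ↖←    ████ █↙ █
█ ███     ██  █↖←←←←←←←←←  █
████████████████████████████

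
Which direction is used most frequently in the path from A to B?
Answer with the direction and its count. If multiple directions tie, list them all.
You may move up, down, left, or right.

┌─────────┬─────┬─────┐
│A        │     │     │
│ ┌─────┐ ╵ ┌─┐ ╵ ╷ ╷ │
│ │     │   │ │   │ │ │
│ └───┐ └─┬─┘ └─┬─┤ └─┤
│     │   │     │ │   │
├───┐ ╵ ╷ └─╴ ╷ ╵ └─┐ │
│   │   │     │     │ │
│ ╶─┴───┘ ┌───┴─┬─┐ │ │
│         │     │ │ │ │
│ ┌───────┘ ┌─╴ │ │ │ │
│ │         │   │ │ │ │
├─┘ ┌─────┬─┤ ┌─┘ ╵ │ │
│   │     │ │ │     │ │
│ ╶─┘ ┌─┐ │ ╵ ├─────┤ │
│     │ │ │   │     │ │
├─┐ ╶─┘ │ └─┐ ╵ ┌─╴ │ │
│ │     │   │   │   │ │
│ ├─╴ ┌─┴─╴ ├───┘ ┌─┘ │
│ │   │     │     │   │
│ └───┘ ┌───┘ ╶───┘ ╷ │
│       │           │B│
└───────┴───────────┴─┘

Directions: right, right, right, right, down, right, up, right, right, down, right, up, right, down, down, right, down, down, down, down, down, down, down, down
Counts: {'right': 10, 'down': 12, 'up': 2}
Most common: down (12 times)

Solution:

┌─────────┬─────┬─────┐
│A → → → ↓│↱ → ↓│↱ ↓  │
│ ┌─────┐ ╵ ┌─┐ ╵ ╷ ╷ │
│ │     │↳ ↑│ │↳ ↑│↓│ │
│ └───┐ └─┬─┘ └─┬─┤ └─┤
│     │   │     │ │↳ ↓│
├───┐ ╵ ╷ └─╴ ╷ ╵ └─┐ │
│   │   │     │     │↓│
│ ╶─┴───┘ ┌───┴─┬─┐ │ │
│         │     │ │ │↓│
│ ┌───────┘ ┌─╴ │ │ │ │
│ │         │   │ │ │↓│
├─┘ ┌─────┬─┤ ┌─┘ ╵ │ │
│   │     │ │ │     │↓│
│ ╶─┘ ┌─┐ │ ╵ ├─────┤ │
│     │ │ │   │     │↓│
├─┐ ╶─┘ │ └─┐ ╵ ┌─╴ │ │
│ │     │   │   │   │↓│
│ ├─╴ ┌─┴─╴ ├───┘ ┌─┘ │
│ │   │     │     │  ↓│
│ └───┘ ┌───┘ ╶───┘ ╷ │
│       │           │B│
└───────┴───────────┴─┘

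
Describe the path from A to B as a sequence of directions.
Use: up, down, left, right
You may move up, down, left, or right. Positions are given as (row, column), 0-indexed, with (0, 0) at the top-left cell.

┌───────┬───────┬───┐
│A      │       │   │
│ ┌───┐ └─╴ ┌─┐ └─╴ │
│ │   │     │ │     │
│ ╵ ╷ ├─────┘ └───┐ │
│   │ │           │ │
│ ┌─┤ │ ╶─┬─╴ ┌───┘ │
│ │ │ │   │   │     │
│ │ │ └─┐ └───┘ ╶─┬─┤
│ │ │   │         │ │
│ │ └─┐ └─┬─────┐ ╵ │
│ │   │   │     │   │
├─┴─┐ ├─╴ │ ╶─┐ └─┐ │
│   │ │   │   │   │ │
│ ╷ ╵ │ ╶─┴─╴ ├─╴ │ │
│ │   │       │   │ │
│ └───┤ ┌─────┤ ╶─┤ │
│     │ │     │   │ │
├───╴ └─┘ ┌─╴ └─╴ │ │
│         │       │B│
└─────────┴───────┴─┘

Finding the path and converting it to directions:
Path through cells: (0,0) → (0,1) → (0,2) → (0,3) → (1,3) → (1,4) → (1,5) → (0,5) → (0,6) → (0,7) → (1,7) → (1,8) → (1,9) → (2,9) → (3,9) → (3,8) → (3,7) → (4,7) → (4,8) → (5,8) → (5,9) → (6,9) → (7,9) → (8,9) → (9,9)
Directions: right, right, right, down, right, right, up, right, right, down, right, right, down, down, left, left, down, right, down, right, down, down, down, down

Solution:

┌───────┬───────┬───┐
│A → → ↓│  ↱ → ↓│   │
│ ┌───┐ └─╴ ┌─┐ └─╴ │
│ │   │↳ → ↑│ │↳ → ↓│
│ ╵ ╷ ├─────┘ └───┐ │
│   │ │           │↓│
│ ┌─┤ │ ╶─┬─╴ ┌───┘ │
│ │ │ │   │   │↓ ← ↲│
│ │ │ └─┐ └───┘ ╶─┬─┤
│ │ │   │      ↳ ↓│ │
│ │ └─┐ └─┬─────┐ ╵ │
│ │   │   │     │↳ ↓│
├─┴─┐ ├─╴ │ ╶─┐ └─┐ │
│   │ │   │   │   │↓│
│ ╷ ╵ │ ╶─┴─╴ ├─╴ │ │
│ │   │       │   │↓│
│ └───┤ ┌─────┤ ╶─┤ │
│     │ │     │   │↓│
├───╴ └─┘ ┌─╴ └─╴ │ │
│         │       │B│
└─────────┴───────┴─┘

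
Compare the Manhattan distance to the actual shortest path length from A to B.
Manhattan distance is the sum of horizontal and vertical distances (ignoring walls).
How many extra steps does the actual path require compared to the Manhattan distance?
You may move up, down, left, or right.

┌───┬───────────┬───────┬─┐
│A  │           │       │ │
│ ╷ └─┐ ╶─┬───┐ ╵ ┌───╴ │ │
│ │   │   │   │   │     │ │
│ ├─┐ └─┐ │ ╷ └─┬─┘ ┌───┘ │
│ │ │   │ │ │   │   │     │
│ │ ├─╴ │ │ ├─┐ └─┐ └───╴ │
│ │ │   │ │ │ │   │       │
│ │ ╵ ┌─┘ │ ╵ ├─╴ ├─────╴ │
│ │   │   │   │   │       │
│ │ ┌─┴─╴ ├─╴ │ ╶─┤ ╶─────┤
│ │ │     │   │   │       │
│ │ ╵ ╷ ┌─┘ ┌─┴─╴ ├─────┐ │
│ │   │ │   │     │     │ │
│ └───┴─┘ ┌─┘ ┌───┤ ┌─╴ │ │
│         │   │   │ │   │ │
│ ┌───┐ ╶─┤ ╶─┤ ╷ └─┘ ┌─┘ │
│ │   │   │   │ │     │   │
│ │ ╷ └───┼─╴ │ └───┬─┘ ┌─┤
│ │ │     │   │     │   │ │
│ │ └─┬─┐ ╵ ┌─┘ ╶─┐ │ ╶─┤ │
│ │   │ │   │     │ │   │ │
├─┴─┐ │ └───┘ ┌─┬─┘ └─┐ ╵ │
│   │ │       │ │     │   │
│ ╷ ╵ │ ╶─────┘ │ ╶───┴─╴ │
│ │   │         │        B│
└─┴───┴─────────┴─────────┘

Manhattan distance: |12 - 0| + |12 - 0| = 24
Actual path length: 58
Extra steps: 58 - 24 = 34

Solution:

┌───┬───────────┬───────┬─┐
│A ↓│  ↱ → → → ↓│↱ → → ↓│ │
│ ╷ └─┐ ╶─┬───┐ ╵ ┌───╴ │ │
│ │↳ ↓│↑ ↰│   │↳ ↑│↓ ← ↲│ │
│ ├─┐ └─┐ │ ╷ └─┬─┘ ┌───┘ │
│ │ │↳ ↓│↑│ │   │  ↓│     │
│ │ ├─╴ │ │ ├─┐ └─┐ └───╴ │
│ │ │↓ ↲│↑│ │ │   │↳ → → ↓│
│ │ ╵ ┌─┘ │ ╵ ├─╴ ├─────╴ │
│ │↓ ↲│  ↑│   │   │↓ ← ← ↲│
│ │ ┌─┴─╴ ├─╴ │ ╶─┤ ╶─────┤
│ │↓│↱ → ↑│   │   │↳ → → ↓│
│ │ ╵ ╷ ┌─┘ ┌─┴─╴ ├─────┐ │
│ │↳ ↑│ │   │     │     │↓│
│ └───┴─┘ ┌─┘ ┌───┤ ┌─╴ │ │
│         │   │   │ │   │↓│
│ ┌───┐ ╶─┤ ╶─┤ ╷ └─┘ ┌─┘ │
│ │   │   │   │ │     │↓ ↲│
│ │ ╷ └───┼─╴ │ └───┬─┘ ┌─┤
│ │ │     │   │     │↓ ↲│ │
│ │ └─┬─┐ ╵ ┌─┘ ╶─┐ │ ╶─┤ │
│ │   │ │   │     │ │↳ ↓│ │
├─┴─┐ │ └───┘ ┌─┬─┘ └─┐ ╵ │
│   │ │       │ │     │↳ ↓│
│ ╷ ╵ │ ╶─────┘ │ ╶───┴─╴ │
│ │   │         │        B│
└─┴───┴─────────┴─────────┘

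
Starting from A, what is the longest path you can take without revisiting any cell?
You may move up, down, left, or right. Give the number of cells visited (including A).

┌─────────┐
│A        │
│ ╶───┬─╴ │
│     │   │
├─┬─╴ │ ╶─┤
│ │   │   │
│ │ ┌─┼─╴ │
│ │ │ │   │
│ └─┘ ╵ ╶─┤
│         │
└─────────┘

Finding longest simple path using DFS:
Start: (0, 0)
Longest path visits 17 cells
Path: A → right → right → right → right → down → left → down → right → down → left → down → left → left → left → up → up

Solution:

┌─────────┐
│A → → → ↓│
│ ╶───┬─╴ │
│     │↓ ↲│
├─┬─╴ │ ╶─┤
│B│   │↳ ↓│
│ │ ┌─┼─╴ │
│↑│ │ │↓ ↲│
│ └─┘ ╵ ╶─┤
│↑ ← ← ↲  │
└─────────┘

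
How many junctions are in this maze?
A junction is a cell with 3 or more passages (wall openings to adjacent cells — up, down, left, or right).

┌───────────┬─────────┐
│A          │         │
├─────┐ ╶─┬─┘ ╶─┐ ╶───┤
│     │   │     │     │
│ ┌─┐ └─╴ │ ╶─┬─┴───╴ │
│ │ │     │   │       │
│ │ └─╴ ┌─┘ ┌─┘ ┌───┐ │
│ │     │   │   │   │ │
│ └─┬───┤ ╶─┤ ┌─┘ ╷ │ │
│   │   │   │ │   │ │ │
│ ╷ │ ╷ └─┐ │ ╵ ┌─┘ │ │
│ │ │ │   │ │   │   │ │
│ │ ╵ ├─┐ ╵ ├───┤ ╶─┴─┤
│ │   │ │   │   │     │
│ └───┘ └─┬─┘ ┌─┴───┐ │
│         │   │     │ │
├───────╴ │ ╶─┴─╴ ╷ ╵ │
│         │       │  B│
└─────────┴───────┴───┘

Checking each cell for number of passages:

Junctions found (3+ passages):
  (0, 3): 3 passages
  (0, 8): 3 passages
  (1, 6): 3 passages
  (2, 3): 3 passages
  (2, 5): 3 passages
  (2, 10): 3 passages
  (4, 0): 3 passages
  (7, 3): 3 passages
  (7, 8): 3 passages
Total junctions: 9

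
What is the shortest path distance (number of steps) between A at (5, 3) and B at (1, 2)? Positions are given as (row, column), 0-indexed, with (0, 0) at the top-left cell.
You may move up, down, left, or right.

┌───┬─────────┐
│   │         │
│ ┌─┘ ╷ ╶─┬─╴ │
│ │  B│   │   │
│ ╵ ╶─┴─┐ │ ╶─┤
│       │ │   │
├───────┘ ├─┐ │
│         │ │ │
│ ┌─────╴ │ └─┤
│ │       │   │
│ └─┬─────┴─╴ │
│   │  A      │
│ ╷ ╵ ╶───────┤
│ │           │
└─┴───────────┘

Finding path from (5, 3) to (1, 2):
Path: (5,3) → (5,2) → (6,2) → (6,1) → (5,1) → (5,0) → (4,0) → (3,0) → (3,1) → (3,2) → (3,3) → (3,4) → (2,4) → (1,4) → (1,3) → (0,3) → (0,2) → (1,2)
Distance: 17 steps

Solution:

┌───┬─────────┐
│   │↓ ↰      │
│ ┌─┘ ╷ ╶─┬─╴ │
│ │  B│↑ ↰│   │
│ ╵ ╶─┴─┐ │ ╶─┤
│       │↑│   │
├───────┘ ├─┐ │
│↱ → → → ↑│ │ │
│ ┌─────╴ │ └─┤
│↑│       │   │
│ └─┬─────┴─╴ │
│↑ ↰│↓ A      │
│ ╷ ╵ ╶───────┤
│ │↑ ↲        │
└─┴───────────┘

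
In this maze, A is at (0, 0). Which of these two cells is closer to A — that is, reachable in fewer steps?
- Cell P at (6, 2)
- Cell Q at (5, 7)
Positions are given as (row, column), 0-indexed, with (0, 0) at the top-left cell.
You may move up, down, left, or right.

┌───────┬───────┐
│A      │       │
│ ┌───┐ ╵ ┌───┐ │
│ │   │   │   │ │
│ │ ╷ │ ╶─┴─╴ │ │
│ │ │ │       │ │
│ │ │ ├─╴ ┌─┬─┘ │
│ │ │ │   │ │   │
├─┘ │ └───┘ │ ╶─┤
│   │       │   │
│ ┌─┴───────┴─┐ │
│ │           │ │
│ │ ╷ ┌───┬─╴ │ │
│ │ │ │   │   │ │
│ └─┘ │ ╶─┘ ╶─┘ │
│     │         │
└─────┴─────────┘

Shortest path A → P at (6, 2): 28 steps
Shortest path A → Q at (5, 7): 16 steps

Q is closer (16 steps vs 28 steps).

Path to P:

┌───────┬───────┐
│A → → ↓│↱ → → ↓│
│ ┌───┐ ╵ ┌───┐ │
│ │   │↳ ↑│   │↓│
│ │ ╷ │ ╶─┴─╴ │ │
│ │ │ │       │↓│
│ │ │ ├─╴ ┌─┬─┘ │
│ │ │ │   │ │↓ ↲│
├─┘ │ └───┘ │ ╶─┤
│   │       │↳ ↓│
│ ┌─┴───────┴─┐ │
│ │  ↓ ← ← ← ↰│↓│
│ │ ╷ ┌───┬─╴ │ │
│ │ │P│   │↱ ↑│↓│
│ └─┘ │ ╶─┘ ╶─┘ │
│     │    ↑ ← ↲│
└─────┴─────────┘

Path to Q:

┌───────┬───────┐
│A → → ↓│↱ → → ↓│
│ ┌───┐ ╵ ┌───┐ │
│ │   │↳ ↑│   │↓│
│ │ ╷ │ ╶─┴─╴ │ │
│ │ │ │       │↓│
│ │ │ ├─╴ ┌─┬─┘ │
│ │ │ │   │ │↓ ↲│
├─┘ │ └───┘ │ ╶─┤
│   │       │↳ ↓│
│ ┌─┴───────┴─┐ │
│ │           │Q│
│ │ ╷ ┌───┬─╴ │ │
│ │ │ │   │   │ │
│ └─┘ │ ╶─┘ ╶─┘ │
│     │         │
└─────┴─────────┘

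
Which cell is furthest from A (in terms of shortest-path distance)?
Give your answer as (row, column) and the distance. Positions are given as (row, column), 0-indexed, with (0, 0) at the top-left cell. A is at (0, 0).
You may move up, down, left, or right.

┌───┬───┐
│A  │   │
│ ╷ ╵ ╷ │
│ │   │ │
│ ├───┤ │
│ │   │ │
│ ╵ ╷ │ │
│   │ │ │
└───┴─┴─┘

Computing BFS distances from A to all cells:
Furthest cell: (3, 3)
Distance: 8 steps

Path from A to the furthest cell:

┌───┬───┐
│A ↓│↱ ↓│
│ ╷ ╵ ╷ │
│ │↳ ↑│↓│
│ ├───┤ │
│ │   │↓│
│ ╵ ╷ │ │
│   │ │B│
└───┴─┴─┘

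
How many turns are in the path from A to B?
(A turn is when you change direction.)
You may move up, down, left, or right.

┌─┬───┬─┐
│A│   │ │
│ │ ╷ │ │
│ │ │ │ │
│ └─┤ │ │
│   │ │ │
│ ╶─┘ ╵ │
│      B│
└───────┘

Directions: down, down, down, right, right, right
Number of turns: 1

Solution:

┌─┬───┬─┐
│A│   │ │
│ │ ╷ │ │
│↓│ │ │ │
│ └─┤ │ │
│↓  │ │ │
│ ╶─┘ ╵ │
│↳ → → B│
└───────┘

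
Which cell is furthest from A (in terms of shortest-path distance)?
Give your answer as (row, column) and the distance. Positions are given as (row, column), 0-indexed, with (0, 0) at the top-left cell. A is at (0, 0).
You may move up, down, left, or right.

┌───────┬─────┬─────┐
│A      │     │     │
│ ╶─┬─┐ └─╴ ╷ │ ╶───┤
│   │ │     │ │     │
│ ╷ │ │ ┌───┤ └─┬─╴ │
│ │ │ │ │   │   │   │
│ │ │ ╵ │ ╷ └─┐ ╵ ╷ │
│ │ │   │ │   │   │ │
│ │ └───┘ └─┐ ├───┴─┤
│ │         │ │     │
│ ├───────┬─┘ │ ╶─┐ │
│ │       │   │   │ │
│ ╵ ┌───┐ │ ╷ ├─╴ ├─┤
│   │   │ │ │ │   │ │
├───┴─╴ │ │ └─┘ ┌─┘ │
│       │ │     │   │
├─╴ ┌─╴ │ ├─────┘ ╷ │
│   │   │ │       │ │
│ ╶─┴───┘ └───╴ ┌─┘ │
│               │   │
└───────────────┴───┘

Computing BFS distances from A to all cells:
Furthest cell: (5, 9)
Distance: 28 steps

Path from A to the furthest cell:

┌───────┬─────┬─────┐
│A      │     │     │
│ ╶─┬─┐ └─╴ ╷ │ ╶───┤
│↳ ↓│ │     │ │     │
│ ╷ │ │ ┌───┤ └─┬─╴ │
│ │↓│ │ │↱ ↓│   │   │
│ │ │ ╵ │ ╷ └─┐ ╵ ╷ │
│ │↓│   │↑│↳ ↓│   │ │
│ │ └───┘ └─┐ ├───┴─┤
│ │↳ → → ↑  │↓│↱ → ↓│
│ ├───────┬─┘ │ ╶─┐ │
│ │       │↓ ↲│↑ ↰│B│
│ ╵ ┌───┐ │ ╷ ├─╴ ├─┤
│   │   │ │↓│ │↱ ↑│ │
├───┴─╴ │ │ └─┘ ┌─┘ │
│       │ │↳ → ↑│   │
├─╴ ┌─╴ │ ├─────┘ ╷ │
│   │   │ │       │ │
│ ╶─┴───┘ └───╴ ┌─┘ │
│               │   │
└───────────────┴───┘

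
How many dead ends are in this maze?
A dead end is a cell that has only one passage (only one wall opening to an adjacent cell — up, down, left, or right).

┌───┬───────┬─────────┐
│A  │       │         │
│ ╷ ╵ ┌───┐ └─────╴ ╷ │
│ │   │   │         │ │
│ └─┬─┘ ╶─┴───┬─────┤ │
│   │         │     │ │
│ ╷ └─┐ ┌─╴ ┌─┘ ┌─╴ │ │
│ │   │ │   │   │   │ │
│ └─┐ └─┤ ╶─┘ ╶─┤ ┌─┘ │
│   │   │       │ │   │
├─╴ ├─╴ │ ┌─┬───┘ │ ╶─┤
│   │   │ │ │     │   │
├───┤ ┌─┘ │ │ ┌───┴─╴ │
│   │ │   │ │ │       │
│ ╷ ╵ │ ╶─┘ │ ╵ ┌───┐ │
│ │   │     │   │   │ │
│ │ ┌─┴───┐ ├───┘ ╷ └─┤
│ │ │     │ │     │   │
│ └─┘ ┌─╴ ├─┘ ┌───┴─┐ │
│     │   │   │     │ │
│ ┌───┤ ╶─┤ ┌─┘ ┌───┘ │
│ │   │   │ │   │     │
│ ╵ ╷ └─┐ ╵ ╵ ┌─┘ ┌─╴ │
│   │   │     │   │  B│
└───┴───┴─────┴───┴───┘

Checking each cell for number of passages:

Dead ends found at positions:
  (0, 6)
  (1, 4)
  (2, 2)
  (2, 6)
  (3, 3)
  (4, 7)
  (5, 0)
  (5, 5)
  (7, 10)
  (8, 1)
  (8, 5)
  (9, 9)
  (11, 3)
  (11, 7)
  (11, 9)
Total dead ends: 15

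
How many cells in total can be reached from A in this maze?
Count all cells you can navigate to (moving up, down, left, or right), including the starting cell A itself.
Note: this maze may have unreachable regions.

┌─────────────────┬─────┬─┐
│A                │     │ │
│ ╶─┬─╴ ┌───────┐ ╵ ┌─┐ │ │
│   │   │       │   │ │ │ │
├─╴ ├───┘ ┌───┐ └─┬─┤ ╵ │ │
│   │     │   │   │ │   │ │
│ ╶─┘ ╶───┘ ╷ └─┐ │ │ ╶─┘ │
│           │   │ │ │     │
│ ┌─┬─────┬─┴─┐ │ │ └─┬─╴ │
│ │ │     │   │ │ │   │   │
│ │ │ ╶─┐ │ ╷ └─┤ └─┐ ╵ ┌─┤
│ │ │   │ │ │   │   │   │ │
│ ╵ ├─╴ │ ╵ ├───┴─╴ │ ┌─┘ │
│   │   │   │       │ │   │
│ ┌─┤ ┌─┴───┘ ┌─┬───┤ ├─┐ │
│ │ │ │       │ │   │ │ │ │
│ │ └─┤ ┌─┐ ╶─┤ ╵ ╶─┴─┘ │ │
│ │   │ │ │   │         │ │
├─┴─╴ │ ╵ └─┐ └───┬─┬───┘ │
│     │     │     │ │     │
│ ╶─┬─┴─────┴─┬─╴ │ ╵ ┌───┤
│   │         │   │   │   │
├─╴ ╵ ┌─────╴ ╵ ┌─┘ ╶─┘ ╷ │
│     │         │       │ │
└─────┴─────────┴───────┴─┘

Using BFS/flood-fill to find all reachable cells from A:
Maze size: 12 × 13 = 156 total cells
43 cell(s) are walled off and cannot be reached from A.
Reachable cells: 113

Reachable region (· marks reachable cells):

┌─────────────────┬─────┬─┐
│A · · · · · · · ·│· · ·│·│
│ ╶─┬─╴ ┌───────┐ ╵ ┌─┐ │ │
│· ·│· ·│· · · ·│· ·│·│·│·│
├─╴ ├───┘ ┌───┐ └─┬─┤ ╵ │ │
│· ·│· · ·│· ·│· ·│·│· ·│·│
│ ╶─┘ ╶───┘ ╷ └─┐ │ │ ╶─┘ │
│· · · · · ·│· ·│·│·│· · ·│
│ ┌─┬─────┬─┴─┐ │ │ └─┬─╴ │
│·│·│     │   │·│·│· ·│· ·│
│ │ │ ╶─┐ │ ╷ └─┤ └─┐ ╵ ┌─┤
│·│·│   │ │ │   │· ·│· ·│ │
│ ╵ ├─╴ │ ╵ ├───┴─╴ │ ┌─┘ │
│· ·│   │   │· · · ·│·│   │
│ ┌─┤ ┌─┴───┘ ┌─┬───┤ ├─┐ │
│·│·│ │· · · ·│ │   │·│ │ │
│ │ └─┤ ┌─┐ ╶─┤ ╵ ╶─┴─┘ │ │
│·│· ·│·│·│· ·│         │ │
├─┴─╴ │ ╵ └─┐ └───┬─┬───┘ │
│· · ·│· · ·│· · ·│ │     │
│ ╶─┬─┴─────┴─┬─╴ │ ╵ ┌───┤
│· ·│· · · · ·│· ·│   │   │
├─╴ ╵ ┌─────╴ ╵ ┌─┘ ╶─┘ ╷ │
│· · ·│· · · · ·│       │ │
└─────┴─────────┴───────┴─┘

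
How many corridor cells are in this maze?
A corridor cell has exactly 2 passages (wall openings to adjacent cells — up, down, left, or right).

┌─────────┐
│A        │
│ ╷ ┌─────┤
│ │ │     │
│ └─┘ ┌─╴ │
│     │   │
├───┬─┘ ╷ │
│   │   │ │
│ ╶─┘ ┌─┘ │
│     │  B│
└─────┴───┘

Counting cells with exactly 2 passages:
Total corridor cells: 19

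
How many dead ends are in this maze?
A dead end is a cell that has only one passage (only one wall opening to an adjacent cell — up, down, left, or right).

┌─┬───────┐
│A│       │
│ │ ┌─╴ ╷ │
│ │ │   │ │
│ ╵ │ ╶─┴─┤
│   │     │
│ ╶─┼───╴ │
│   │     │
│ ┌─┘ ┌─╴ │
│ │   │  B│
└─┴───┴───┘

Checking each cell for number of passages:

Dead ends found at positions:
  (0, 0)
  (1, 4)
  (3, 1)
  (4, 0)
  (4, 1)
  (4, 3)
Total dead ends: 6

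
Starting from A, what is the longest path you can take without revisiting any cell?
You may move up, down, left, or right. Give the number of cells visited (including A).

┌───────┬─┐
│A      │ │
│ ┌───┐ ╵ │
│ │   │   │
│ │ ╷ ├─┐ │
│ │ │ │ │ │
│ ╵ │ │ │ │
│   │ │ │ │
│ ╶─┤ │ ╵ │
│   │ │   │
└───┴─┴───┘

Finding longest simple path using DFS:
Start: (0, 0)
Longest path visits 12 cells
Path: A → right → right → right → down → right → down → down → down → left → up → up

Solution:

┌───────┬─┐
│A → → ↓│ │
│ ┌───┐ ╵ │
│ │   │↳ ↓│
│ │ ╷ ├─┐ │
│ │ │ │B│↓│
│ ╵ │ │ │ │
│   │ │↑│↓│
│ ╶─┤ │ ╵ │
│   │ │↑ ↲│
└───┴─┴───┘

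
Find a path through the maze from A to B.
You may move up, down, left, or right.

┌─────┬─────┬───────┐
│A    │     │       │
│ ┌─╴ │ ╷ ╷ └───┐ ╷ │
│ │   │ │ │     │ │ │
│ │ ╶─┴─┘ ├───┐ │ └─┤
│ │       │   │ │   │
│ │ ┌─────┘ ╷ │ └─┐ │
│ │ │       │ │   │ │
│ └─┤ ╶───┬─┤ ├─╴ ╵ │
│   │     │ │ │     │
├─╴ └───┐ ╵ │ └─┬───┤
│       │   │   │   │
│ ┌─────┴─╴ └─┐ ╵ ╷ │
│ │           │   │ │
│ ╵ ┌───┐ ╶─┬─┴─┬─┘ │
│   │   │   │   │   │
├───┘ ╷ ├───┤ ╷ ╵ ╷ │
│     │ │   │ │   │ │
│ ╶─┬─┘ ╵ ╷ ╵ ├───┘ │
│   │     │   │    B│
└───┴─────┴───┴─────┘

Finding the shortest path through the maze:
Path length: 38 steps
Directions: down → down → down → down → right → down → left → down → down → right → up → right → right → right → right → up → left → up → left → left → up → right → right → right → up → right → down → down → down → right → down → right → up → right → down → down → down → down

Solution:

┌─────┬─────┬───────┐
│A    │     │       │
│ ┌─╴ │ ╷ ╷ └───┐ ╷ │
│↓│   │ │ │     │ │ │
│ │ ╶─┴─┘ ├───┐ │ └─┤
│↓│       │↱ ↓│ │   │
│ │ ┌─────┘ ╷ │ └─┐ │
│↓│ │↱ → → ↑│↓│   │ │
│ └─┤ ╶───┬─┤ ├─╴ ╵ │
│↳ ↓│↑ ← ↰│ │↓│     │
├─╴ └───┐ ╵ │ └─┬───┤
│↓ ↲    │↑ ↰│↳ ↓│↱ ↓│
│ ┌─────┴─╴ └─┐ ╵ ╷ │
│↓│↱ → → → ↑  │↳ ↑│↓│
│ ╵ ┌───┐ ╶─┬─┴─┬─┘ │
│↳ ↑│   │   │   │  ↓│
├───┘ ╷ ├───┤ ╷ ╵ ╷ │
│     │ │   │ │   │↓│
│ ╶─┬─┘ ╵ ╷ ╵ ├───┘ │
│   │     │   │    B│
└───┴─────┴───┴─────┘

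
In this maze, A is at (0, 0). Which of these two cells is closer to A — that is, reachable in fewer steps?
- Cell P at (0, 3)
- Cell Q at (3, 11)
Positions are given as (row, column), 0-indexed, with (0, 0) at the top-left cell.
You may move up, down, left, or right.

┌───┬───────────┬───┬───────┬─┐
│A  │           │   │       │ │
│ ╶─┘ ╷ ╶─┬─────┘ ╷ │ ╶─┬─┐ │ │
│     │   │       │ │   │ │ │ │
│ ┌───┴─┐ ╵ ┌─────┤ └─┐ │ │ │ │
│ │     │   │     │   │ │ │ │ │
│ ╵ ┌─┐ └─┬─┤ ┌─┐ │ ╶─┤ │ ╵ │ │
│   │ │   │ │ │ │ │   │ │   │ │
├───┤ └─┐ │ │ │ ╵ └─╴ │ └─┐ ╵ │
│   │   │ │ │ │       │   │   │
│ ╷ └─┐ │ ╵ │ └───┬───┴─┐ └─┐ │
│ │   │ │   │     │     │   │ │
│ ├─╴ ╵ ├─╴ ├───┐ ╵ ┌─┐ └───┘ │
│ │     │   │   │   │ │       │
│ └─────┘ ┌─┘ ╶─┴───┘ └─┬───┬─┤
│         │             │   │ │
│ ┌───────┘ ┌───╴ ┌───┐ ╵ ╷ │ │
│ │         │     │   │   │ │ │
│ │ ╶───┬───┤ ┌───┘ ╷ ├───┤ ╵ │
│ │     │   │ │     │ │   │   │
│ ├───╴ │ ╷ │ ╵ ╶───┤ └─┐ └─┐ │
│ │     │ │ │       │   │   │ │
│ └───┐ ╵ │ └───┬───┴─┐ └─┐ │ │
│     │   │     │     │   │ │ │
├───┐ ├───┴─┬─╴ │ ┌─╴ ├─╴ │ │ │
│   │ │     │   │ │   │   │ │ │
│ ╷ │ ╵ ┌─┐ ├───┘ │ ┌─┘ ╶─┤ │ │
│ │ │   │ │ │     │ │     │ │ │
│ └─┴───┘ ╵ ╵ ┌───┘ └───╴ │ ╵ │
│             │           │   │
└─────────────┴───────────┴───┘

Shortest path A → P at (0, 3): 5 steps
Shortest path A → Q at (3, 11): 54 steps

P is closer (5 steps vs 54 steps).

Path to P:

┌───┬───────────┬───┬───────┬─┐
│A  │↱ P        │   │       │ │
│ ╶─┘ ╷ ╶─┬─────┘ ╷ │ ╶─┬─┐ │ │
│↳ → ↑│   │       │ │   │ │ │ │
│ ┌───┴─┐ ╵ ┌─────┤ └─┐ │ │ │ │
│ │     │   │     │   │ │ │ │ │
│ ╵ ┌─┐ └─┬─┤ ┌─┐ │ ╶─┤ │ ╵ │ │
│   │ │   │ │ │ │ │   │ │   │ │
├───┤ └─┐ │ │ │ ╵ └─╴ │ └─┐ ╵ │
│   │   │ │ │ │       │   │   │
│ ╷ └─┐ │ ╵ │ └───┬───┴─┐ └─┐ │
│ │   │ │   │     │     │   │ │
│ ├─╴ ╵ ├─╴ ├───┐ ╵ ┌─┐ └───┘ │
│ │     │   │   │   │ │       │
│ └─────┘ ┌─┘ ╶─┴───┘ └─┬───┬─┤
│         │             │   │ │
│ ┌───────┘ ┌───╴ ┌───┐ ╵ ╷ │ │
│ │         │     │   │   │ │ │
│ │ ╶───┬───┤ ┌───┘ ╷ ├───┤ ╵ │
│ │     │   │ │     │ │   │   │
│ ├───╴ │ ╷ │ ╵ ╶───┤ └─┐ └─┐ │
│ │     │ │ │       │   │   │ │
│ └───┐ ╵ │ └───┬───┴─┐ └─┐ │ │
│     │   │     │     │   │ │ │
├───┐ ├───┴─┬─╴ │ ┌─╴ ├─╴ │ │ │
│   │ │     │   │ │   │   │ │ │
│ ╷ │ ╵ ┌─┐ ├───┘ │ ┌─┘ ╶─┤ │ │
│ │ │   │ │ │     │ │     │ │ │
│ └─┴───┘ ╵ ╵ ┌───┘ └───╴ │ ╵ │
│             │           │   │
└─────────────┴───────────┴───┘

Path to Q:

┌───┬───────────┬───┬───────┬─┐
│A  │↱ ↓        │↱ ↓│↓ ← ← ↰│ │
│ ╶─┘ ╷ ╶─┬─────┘ ╷ │ ╶─┬─┐ │ │
│↳ → ↑│↳ ↓│↱ → → ↑│↓│↳ ↓│ │↑│ │
│ ┌───┴─┐ ╵ ┌─────┤ └─┐ │ │ │ │
│ │     │↳ ↑│↓ ← ↰│↓  │↓│ │↑│ │
│ ╵ ┌─┐ └─┬─┤ ┌─┐ │ ╶─┤ │ ╵ │ │
│   │ │   │ │↓│ │↑│↳ ↓│Q│  ↑│ │
├───┤ └─┐ │ │ │ ╵ └─╴ │ └─┐ ╵ │
│   │   │ │ │↓│  ↑ ← ↲│   │↑ ↰│
│ ╷ └─┐ │ ╵ │ └───┬───┴─┐ └─┐ │
│ │   │ │   │↳ → ↓│↱ → ↓│   │↑│
│ ├─╴ ╵ ├─╴ ├───┐ ╵ ┌─┐ └───┘ │
│ │     │   │   │↳ ↑│ │↳ → → ↑│
│ └─────┘ ┌─┘ ╶─┴───┘ └─┬───┬─┤
│         │             │   │ │
│ ┌───────┘ ┌───╴ ┌───┐ ╵ ╷ │ │
│ │         │     │   │   │ │ │
│ │ ╶───┬───┤ ┌───┘ ╷ ├───┤ ╵ │
│ │     │   │ │     │ │   │   │
│ ├───╴ │ ╷ │ ╵ ╶───┤ └─┐ └─┐ │
│ │     │ │ │       │   │   │ │
│ └───┐ ╵ │ └───┬───┴─┐ └─┐ │ │
│     │   │     │     │   │ │ │
├───┐ ├───┴─┬─╴ │ ┌─╴ ├─╴ │ │ │
│   │ │     │   │ │   │   │ │ │
│ ╷ │ ╵ ┌─┐ ├───┘ │ ┌─┘ ╶─┤ │ │
│ │ │   │ │ │     │ │     │ │ │
│ └─┴───┘ ╵ ╵ ┌───┘ └───╴ │ ╵ │
│             │           │   │
└─────────────┴───────────┴───┘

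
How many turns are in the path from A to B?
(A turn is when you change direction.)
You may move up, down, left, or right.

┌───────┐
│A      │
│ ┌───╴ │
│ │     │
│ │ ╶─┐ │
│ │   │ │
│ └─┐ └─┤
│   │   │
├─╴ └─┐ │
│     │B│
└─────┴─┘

Directions: right, right, right, down, left, left, down, right, down, right, down
Number of turns: 7

Solution:

┌───────┐
│A → → ↓│
│ ┌───╴ │
│ │↓ ← ↲│
│ │ ╶─┐ │
│ │↳ ↓│ │
│ └─┐ └─┤
│   │↳ ↓│
├─╴ └─┐ │
│     │B│
└─────┴─┘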